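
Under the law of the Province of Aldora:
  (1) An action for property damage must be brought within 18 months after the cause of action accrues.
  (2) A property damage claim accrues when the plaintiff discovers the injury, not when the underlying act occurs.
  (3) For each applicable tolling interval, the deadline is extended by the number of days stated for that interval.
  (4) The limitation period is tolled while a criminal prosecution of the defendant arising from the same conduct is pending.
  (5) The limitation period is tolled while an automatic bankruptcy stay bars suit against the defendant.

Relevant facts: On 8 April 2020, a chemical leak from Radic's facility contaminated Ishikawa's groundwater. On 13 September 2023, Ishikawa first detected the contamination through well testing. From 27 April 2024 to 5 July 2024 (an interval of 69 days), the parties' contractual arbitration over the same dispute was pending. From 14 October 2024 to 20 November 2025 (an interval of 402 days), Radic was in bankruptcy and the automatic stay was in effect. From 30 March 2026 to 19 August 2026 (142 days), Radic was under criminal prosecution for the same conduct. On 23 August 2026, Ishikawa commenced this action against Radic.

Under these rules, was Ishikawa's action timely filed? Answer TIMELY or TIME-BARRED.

The claim did not accrue until Ishikawa discovered the injury on 13 September 2023; the 8 April 2020 act date does not start the clock under the stated rule.
Adding the 18 months base period to 13 September 2023 gives a deadline of 13 March 2025, before any tolling.
Because the automatic bankruptcy stay ran from 14 October 2024 to 20 November 2025, the deadline is extended by 402 days to 19 April 2026.
Because the pending criminal prosecution ran from 30 March 2026 to 19 August 2026, the deadline is extended by 142 days to 8 September 2026.
Although a pending arbitration ran from 27 April 2024 to 5 July 2024, the stated rules do not make that a tolling event, so it is disregarded.
Filing on 23 August 2026 beat the 8 September 2026 deadline — the action is timely.

TIMELY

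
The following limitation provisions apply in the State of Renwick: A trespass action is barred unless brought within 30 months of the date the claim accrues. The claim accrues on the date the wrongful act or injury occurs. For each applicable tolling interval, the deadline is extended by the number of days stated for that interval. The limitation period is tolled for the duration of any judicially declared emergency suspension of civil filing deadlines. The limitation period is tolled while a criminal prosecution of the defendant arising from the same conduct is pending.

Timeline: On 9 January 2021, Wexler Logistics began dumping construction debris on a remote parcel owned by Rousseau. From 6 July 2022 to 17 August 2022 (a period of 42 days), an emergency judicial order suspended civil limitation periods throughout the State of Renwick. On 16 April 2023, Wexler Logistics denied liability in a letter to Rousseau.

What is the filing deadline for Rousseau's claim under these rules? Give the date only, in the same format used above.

The claim accrued on 9 January 2021, the date of the act.
Adding the 30 months base period to 9 January 2021 gives a deadline of 9 July 2023, before any tolling.
The emergency suspension of filing deadlines from 6 July 2022 to 17 August 2022 tolled the period for 42 days, extending the deadline to 20 August 2023.
None of the other events listed affects the running of the period under the stated rules.

20 August 2023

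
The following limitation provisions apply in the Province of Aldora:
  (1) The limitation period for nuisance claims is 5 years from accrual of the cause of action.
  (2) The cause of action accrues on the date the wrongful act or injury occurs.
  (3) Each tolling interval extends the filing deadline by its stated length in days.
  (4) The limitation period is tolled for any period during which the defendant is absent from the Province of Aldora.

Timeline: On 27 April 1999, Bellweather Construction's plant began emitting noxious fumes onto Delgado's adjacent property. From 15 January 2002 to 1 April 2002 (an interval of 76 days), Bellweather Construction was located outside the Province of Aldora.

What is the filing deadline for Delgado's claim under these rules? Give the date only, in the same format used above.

The limitation period began to run on 27 April 1999.
Adding the 5 years base period to 27 April 1999 gives a deadline of 27 April 2004, before any tolling.
Because the defendant's absence from the jurisdiction ran from 15 January 2002 to 1 April 2002, the deadline is extended by 76 days to 12 July 2004.

12 July 2004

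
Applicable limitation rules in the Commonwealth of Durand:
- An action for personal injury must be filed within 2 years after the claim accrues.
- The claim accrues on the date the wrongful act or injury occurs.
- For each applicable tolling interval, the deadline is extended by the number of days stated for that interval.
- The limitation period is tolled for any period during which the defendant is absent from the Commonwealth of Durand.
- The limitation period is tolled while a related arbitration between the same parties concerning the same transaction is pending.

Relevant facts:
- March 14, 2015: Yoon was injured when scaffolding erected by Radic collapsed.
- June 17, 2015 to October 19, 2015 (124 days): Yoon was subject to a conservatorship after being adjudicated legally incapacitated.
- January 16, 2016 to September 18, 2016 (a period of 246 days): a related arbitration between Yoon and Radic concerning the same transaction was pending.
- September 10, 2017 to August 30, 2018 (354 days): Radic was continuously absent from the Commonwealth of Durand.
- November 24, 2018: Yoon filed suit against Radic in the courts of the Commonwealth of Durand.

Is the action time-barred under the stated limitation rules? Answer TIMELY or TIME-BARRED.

The claim accrued on March 14, 2015, when the wrongful act occurred.
The untolled deadline — 2 years after March 14, 2015 — is March 14, 2017.
Because the pending related arbitration ran from January 16, 2016 to September 18, 2016, the deadline is extended by 246 days to November 15, 2017.
The defendant's absence from the jurisdiction from September 10, 2017 to August 30, 2018 tolled the period for 354 days, extending the deadline to November 4, 2018.
Although the plaintiff's incapacity ran from June 17, 2015 to October 19, 2015, the stated rules do not make that a tolling event, so it is disregarded.
The November 24, 2018 filing falls after the November 4, 2018 deadline; the claim is time-barred.

TIME-BARRED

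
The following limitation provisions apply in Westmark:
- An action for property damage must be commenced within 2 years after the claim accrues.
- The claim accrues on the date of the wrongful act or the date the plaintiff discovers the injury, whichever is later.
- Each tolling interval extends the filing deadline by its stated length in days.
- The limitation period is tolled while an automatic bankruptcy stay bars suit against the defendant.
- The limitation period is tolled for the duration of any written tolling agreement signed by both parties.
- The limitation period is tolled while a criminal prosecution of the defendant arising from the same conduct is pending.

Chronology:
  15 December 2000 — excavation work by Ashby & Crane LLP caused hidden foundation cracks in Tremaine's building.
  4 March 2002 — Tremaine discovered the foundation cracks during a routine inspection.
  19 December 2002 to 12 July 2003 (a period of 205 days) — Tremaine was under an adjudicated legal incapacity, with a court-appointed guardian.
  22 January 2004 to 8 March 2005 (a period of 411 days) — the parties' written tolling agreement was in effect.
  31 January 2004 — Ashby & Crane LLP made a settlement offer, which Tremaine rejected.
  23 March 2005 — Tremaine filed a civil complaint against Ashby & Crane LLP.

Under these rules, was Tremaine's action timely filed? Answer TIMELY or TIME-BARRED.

TIMELY

Taking the later of the act (15 December 2000) and discovery (4 March 2002), the claim accrued on 4 March 2002.
Adding the 2 years base period to 4 March 2002 gives a deadline of 4 March 2004, before any tolling.
The written tolling agreement from 22 January 2004 to 8 March 2005 tolled the period for 411 days, extending the deadline to 19 April 2005.
Although the plaintiff's incapacity ran from 19 December 2002 to 12 July 2003, the stated rules do not make that a tolling event, so it is disregarded.
None of the other events listed affects the running of the period under the stated rules.
The 23 March 2005 filing precedes the 19 April 2005 deadline; the claim is timely.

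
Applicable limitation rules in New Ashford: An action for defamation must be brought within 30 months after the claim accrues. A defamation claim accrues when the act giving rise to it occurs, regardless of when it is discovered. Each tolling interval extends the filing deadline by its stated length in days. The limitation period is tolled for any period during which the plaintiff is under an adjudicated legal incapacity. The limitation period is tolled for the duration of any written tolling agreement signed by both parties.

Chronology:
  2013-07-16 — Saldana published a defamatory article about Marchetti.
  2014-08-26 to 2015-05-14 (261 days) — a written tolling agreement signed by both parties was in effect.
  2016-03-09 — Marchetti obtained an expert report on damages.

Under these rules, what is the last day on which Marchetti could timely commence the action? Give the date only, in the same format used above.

The limitation period began to run on 2013-07-16.
Adding the 30 months base period to 2013-07-16 gives a deadline of 2016-01-16, before any tolling.
The written tolling agreement from 2014-08-26 to 2015-05-14 tolled the period for 261 days, extending the deadline to 2016-10-03.
Nothing else in the chronology tolls or restarts the period.

2016-10-03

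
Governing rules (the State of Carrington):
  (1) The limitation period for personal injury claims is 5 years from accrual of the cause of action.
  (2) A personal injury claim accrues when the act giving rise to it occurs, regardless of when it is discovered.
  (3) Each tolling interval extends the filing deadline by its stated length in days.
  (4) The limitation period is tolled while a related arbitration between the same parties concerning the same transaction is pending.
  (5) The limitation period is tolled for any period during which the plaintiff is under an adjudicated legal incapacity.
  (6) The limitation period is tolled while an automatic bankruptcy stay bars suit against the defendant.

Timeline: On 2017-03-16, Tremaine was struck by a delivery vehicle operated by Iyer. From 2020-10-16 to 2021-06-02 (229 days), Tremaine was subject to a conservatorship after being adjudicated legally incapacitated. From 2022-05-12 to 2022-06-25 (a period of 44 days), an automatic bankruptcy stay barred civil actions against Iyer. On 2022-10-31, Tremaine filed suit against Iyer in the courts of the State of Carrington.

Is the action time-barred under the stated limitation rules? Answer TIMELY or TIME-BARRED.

The cause of action accrued on 2017-03-16, the date of the act.
Adding the 5 years base period to 2017-03-16 gives a deadline of 2022-03-16, before any tolling.
Because the plaintiff's legal incapacity ran from 2020-10-16 to 2021-06-02, the deadline is extended by 229 days to 2022-10-31.
Because the automatic bankruptcy stay ran from 2022-05-12 to 2022-06-25, the deadline is extended by 44 days to 2022-12-14.
Filing on 2022-10-31 beat the 2022-12-14 deadline — the action is timely.

TIMELY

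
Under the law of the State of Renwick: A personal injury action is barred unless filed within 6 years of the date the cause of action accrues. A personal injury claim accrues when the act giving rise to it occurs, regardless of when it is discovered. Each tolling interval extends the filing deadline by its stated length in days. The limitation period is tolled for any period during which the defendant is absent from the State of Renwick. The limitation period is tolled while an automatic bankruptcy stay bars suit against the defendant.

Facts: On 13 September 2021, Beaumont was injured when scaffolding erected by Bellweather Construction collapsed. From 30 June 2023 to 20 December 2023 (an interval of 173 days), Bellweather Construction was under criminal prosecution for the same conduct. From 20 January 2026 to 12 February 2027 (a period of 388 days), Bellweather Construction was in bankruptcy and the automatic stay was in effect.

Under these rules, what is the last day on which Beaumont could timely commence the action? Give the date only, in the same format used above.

5 October 2028

The limitation period began to run on 13 September 2021.
6 years from 13 September 2021 is 13 September 2027.
The automatic bankruptcy stay from 20 January 2026 to 12 February 2027 tolled the period for 388 days, extending the deadline to 5 October 2028.
No stated provision tolls the period for a criminal prosecution, so the interval from 30 June 2023 to 20 December 2023 has no effect on the deadline.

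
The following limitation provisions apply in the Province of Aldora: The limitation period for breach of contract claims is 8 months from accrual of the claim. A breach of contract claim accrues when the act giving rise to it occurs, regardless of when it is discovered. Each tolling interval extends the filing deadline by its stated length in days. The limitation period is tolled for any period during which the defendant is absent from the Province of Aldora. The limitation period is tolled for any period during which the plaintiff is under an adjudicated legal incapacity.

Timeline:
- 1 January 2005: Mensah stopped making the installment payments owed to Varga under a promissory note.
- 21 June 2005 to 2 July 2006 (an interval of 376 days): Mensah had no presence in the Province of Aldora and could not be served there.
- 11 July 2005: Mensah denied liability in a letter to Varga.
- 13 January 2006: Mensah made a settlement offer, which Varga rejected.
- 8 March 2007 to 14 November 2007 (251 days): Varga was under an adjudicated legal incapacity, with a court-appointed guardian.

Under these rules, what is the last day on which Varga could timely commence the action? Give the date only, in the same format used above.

The claim accrued on 1 January 2005, when the wrongful act occurred.
8 months from 1 January 2005 is 1 September 2005.
The defendant's absence from the jurisdiction from 21 June 2005 to 2 July 2006 tolled the period for 376 days, extending the deadline to 12 September 2006.
By the time the plaintiff's legal incapacity began on 8 March 2007, the limitation period had already expired on 12 September 2006; that interval cannot revive it.
None of the other events listed affects the running of the period under the stated rules.

12 September 2006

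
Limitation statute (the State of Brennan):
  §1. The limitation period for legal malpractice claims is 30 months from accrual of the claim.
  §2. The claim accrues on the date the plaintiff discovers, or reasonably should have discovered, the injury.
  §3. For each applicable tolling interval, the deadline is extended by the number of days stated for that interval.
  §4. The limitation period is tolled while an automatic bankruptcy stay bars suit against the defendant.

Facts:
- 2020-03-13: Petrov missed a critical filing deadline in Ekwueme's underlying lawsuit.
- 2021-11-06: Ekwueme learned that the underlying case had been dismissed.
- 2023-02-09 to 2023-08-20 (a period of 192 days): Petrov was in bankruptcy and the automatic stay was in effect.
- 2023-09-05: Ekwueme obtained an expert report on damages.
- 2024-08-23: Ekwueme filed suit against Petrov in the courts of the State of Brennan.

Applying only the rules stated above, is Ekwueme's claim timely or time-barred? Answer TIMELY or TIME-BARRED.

The claim did not accrue until Ekwueme discovered the injury on 2021-11-06; the 2020-03-13 act date does not start the clock under the stated rule.
Adding the 30 months base period to 2021-11-06 gives a deadline of 2024-05-06, before any tolling.
Because the automatic bankruptcy stay ran from 2023-02-09 to 2023-08-20, the deadline is extended by 192 days to 2024-11-14.
None of the other events listed affects the running of the period under the stated rules.
Filing on 2024-08-23 beat the 2024-11-14 deadline — the action is timely.

TIMELY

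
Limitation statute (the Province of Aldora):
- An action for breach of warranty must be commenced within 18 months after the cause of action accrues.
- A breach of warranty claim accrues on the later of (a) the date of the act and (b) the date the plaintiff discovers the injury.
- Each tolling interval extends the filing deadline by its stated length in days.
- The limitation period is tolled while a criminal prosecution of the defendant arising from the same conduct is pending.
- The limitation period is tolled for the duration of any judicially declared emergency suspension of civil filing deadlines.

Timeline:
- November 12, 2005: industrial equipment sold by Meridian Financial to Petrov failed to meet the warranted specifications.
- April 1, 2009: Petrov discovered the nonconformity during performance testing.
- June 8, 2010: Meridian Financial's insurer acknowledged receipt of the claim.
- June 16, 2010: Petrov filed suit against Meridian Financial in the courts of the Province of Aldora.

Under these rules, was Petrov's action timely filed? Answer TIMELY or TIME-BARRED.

TIMELY

The claim accrued on April 1, 2009 — the later of the November 12, 2005 act and the April 1, 2009 discovery.
18 months from April 1, 2009 is October 1, 2010.
Nothing else in the chronology tolls or restarts the period.
Petrov filed on June 16, 2010, before the October 1, 2010 deadline, so the action is timely.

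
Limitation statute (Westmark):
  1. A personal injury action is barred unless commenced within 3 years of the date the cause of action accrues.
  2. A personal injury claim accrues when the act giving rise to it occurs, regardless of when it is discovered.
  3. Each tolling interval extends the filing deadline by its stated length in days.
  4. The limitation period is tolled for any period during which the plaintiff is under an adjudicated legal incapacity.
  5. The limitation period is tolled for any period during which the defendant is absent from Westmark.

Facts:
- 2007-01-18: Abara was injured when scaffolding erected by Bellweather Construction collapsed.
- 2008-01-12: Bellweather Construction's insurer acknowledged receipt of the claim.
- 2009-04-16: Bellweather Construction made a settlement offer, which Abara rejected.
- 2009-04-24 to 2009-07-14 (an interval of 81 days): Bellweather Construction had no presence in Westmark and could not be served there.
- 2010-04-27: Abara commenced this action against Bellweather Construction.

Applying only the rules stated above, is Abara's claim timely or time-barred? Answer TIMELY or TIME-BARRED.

The claim accrued on 2007-01-18, when the wrongful act occurred.
3 years from 2007-01-18 is 2010-01-18.
The period was tolled for 81 days by the defendant's absence from the jurisdiction (2009-04-24 to 2009-07-14), pushing the deadline to 2010-04-09.
The other events in the timeline have no effect on the limitation period under the stated rules.
Abara filed on 2010-04-27, after the 2010-04-09 deadline, so the action is time-barred.

TIME-BARRED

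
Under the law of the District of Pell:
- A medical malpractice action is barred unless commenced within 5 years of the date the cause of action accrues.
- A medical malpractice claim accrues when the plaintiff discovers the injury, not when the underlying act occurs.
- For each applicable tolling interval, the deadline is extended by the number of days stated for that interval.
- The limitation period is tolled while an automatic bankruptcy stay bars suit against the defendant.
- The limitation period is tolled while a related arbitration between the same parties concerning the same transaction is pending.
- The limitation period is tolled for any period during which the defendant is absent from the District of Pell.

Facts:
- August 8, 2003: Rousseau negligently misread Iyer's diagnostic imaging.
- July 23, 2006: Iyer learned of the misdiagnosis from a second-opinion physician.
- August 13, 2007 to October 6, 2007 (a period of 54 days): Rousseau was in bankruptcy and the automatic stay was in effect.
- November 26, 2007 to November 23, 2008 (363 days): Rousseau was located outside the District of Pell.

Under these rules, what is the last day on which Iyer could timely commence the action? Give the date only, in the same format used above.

September 12, 2012

The claim did not accrue until Iyer discovered the injury on July 23, 2006; the August 8, 2003 act date does not start the clock under the stated rule.
5 years from July 23, 2006 is July 23, 2011.
Because the automatic bankruptcy stay ran from August 13, 2007 to October 6, 2007, the deadline is extended by 54 days to September 15, 2011.
The defendant's absence from the jurisdiction from November 26, 2007 to November 23, 2008 tolled the period for 363 days, extending the deadline to September 12, 2012.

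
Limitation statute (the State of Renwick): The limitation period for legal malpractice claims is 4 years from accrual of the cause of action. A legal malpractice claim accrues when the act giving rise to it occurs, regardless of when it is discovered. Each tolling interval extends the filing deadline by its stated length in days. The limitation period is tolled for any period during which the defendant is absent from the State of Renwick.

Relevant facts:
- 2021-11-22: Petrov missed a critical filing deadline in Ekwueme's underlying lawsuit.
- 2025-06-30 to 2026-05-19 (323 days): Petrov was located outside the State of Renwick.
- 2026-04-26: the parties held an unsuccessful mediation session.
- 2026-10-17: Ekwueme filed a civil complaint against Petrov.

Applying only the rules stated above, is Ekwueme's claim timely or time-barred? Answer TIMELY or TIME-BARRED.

The claim accrued on 2021-11-22, when the wrongful act occurred.
4 years from 2021-11-22 is 2025-11-22.
The period was tolled for 323 days by the defendant's absence from the jurisdiction (2025-06-30 to 2026-05-19), pushing the deadline to 2026-10-11.
Nothing else in the chronology tolls or restarts the period.
Filing on 2026-10-17 missed the 2026-10-11 deadline — the action is time-barred.

TIME-BARRED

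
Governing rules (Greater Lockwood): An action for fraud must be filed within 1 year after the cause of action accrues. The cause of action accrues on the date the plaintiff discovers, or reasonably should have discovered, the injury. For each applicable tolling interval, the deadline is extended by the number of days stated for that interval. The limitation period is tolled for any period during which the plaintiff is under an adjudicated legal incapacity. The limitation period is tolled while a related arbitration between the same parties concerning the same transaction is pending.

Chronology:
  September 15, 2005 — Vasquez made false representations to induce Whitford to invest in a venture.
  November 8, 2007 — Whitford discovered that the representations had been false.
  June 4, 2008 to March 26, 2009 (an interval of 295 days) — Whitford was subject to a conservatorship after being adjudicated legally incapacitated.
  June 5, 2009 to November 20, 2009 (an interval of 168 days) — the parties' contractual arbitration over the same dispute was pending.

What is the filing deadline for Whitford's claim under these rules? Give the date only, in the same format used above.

Accrual is tied to discovery, so the period began on November 8, 2007 rather than on September 15, 2005 when the act occurred.
Adding the 1 year base period to November 8, 2007 gives a deadline of November 8, 2008, before any tolling.
The period was tolled for 295 days by the plaintiff's legal incapacity (June 4, 2008 to March 26, 2009), pushing the deadline to August 30, 2009.
Because the pending related arbitration ran from June 5, 2009 to November 20, 2009, the deadline is extended by 168 days to February 14, 2010.

February 14, 2010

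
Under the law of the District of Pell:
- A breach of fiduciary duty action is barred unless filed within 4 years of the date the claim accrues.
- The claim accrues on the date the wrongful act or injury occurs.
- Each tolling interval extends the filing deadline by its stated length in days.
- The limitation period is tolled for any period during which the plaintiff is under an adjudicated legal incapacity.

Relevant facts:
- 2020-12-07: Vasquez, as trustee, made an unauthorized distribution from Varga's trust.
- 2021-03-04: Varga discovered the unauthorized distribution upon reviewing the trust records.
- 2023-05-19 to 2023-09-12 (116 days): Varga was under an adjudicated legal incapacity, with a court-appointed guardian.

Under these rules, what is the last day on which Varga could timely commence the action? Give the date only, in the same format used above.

2025-04-02

Accrual is governed by the date of the act, so the period began to run on 2020-12-07; the later discovery on 2021-03-04 is irrelevant under the stated rule.
4 years from 2020-12-07 is 2024-12-07.
The period was tolled for 116 days by the plaintiff's legal incapacity (2023-05-19 to 2023-09-12), pushing the deadline to 2025-04-02.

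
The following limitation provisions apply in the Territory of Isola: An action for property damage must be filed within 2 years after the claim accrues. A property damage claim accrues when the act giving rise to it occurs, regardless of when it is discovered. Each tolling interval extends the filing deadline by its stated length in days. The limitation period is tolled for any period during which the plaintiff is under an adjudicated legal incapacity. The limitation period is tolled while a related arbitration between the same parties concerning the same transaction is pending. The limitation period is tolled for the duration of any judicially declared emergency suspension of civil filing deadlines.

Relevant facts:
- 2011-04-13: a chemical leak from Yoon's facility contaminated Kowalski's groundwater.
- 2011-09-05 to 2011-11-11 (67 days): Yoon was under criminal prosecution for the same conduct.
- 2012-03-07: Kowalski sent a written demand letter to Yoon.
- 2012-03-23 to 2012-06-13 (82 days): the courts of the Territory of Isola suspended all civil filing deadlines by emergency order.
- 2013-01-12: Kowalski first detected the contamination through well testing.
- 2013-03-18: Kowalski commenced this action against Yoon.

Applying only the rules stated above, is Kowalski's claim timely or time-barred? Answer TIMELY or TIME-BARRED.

Because the rule ties accrual to occurrence, the claim accrued on 2011-04-13, not on the 2013-01-12 discovery date.
The untolled deadline — 2 years after 2011-04-13 — is 2013-04-13.
Because the emergency suspension of filing deadlines ran from 2012-03-23 to 2012-06-13, the deadline is extended by 82 days to 2013-07-04.
The pending criminal prosecution from 2011-09-05 to 2011-11-11 does not toll the period, because no stated rule makes a criminal prosecution a tolling event.
The other events in the timeline have no effect on the limitation period under the stated rules.
Filing on 2013-03-18 beat the 2013-07-04 deadline — the action is timely.

TIMELY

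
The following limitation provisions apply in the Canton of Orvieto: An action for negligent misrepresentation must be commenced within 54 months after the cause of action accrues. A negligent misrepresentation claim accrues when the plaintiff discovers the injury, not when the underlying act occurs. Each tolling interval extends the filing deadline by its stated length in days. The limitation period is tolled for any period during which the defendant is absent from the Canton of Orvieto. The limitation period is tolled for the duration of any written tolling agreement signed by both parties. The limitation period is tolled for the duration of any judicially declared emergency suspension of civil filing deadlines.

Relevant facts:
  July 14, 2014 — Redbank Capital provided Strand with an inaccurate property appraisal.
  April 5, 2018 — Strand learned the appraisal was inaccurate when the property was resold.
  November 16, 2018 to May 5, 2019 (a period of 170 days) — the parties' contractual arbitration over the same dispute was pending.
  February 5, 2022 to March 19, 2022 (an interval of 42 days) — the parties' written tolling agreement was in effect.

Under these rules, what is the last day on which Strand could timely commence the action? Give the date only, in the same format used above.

November 16, 2022

The claim did not accrue until Strand discovered the injury on April 5, 2018; the July 14, 2014 act date does not start the clock under the stated rule.
54 months from April 5, 2018 is October 5, 2022.
The period was tolled for 42 days by the written tolling agreement (February 5, 2022 to March 19, 2022), pushing the deadline to November 16, 2022.
The pending related arbitration from November 16, 2018 to May 5, 2019 does not toll the period, because no stated rule makes a pending arbitration a tolling event.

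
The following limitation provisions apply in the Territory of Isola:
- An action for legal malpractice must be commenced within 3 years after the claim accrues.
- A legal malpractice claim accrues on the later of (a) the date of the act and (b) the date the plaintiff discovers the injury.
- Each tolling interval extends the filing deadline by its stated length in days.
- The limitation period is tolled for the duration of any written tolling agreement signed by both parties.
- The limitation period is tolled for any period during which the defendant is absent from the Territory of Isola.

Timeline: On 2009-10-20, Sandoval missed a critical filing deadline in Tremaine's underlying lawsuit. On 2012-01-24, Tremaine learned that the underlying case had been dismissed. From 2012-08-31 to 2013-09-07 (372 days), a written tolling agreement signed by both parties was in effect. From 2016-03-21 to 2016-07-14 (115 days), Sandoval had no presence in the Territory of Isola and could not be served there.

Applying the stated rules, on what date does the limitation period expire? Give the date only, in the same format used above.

Taking the later of the act (2009-10-20) and discovery (2012-01-24), the claim accrued on 2012-01-24.
The untolled deadline — 3 years after 2012-01-24 — is 2015-01-24.
The written tolling agreement from 2012-08-31 to 2013-09-07 tolled the period for 372 days, extending the deadline to 2016-01-31.
The defendant's absence from the jurisdiction starting 2016-03-21 came too late — the period had run on 2016-01-31 — and so does not extend the deadline.

2016-01-31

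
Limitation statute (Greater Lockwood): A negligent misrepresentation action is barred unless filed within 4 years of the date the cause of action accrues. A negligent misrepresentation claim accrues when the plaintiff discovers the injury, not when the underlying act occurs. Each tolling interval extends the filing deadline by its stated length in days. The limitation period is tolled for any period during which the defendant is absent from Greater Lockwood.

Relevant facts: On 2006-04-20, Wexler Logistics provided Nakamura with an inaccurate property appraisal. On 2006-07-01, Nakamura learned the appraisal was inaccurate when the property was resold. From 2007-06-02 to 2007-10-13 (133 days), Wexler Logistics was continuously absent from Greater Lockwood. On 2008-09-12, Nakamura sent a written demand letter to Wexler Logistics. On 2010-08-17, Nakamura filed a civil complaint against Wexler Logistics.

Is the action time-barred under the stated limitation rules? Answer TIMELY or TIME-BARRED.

TIMELY

The claim did not accrue until Nakamura discovered the injury on 2006-07-01; the 2006-04-20 act date does not start the clock under the stated rule.
The untolled deadline — 4 years after 2006-07-01 — is 2010-07-01.
Because the defendant's absence from the jurisdiction ran from 2007-06-02 to 2007-10-13, the deadline is extended by 133 days to 2010-11-11.
Nothing else in the chronology tolls or restarts the period.
Filing on 2010-08-17 beat the 2010-11-11 deadline — the action is timely.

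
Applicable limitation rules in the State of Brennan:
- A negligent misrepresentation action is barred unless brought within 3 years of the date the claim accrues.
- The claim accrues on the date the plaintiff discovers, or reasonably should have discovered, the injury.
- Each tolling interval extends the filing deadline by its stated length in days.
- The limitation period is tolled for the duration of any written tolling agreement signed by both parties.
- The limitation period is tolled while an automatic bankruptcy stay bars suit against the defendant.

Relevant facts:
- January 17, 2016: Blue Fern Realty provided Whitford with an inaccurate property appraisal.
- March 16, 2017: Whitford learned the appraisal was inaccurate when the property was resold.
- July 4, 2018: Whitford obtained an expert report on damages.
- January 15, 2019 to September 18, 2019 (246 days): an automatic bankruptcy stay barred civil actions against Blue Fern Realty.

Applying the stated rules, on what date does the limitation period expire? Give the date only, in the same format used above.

Accrual is tied to discovery, so the period began on March 16, 2017 rather than on January 17, 2016 when the act occurred.
The untolled deadline — 3 years after March 16, 2017 — is March 16, 2020.
The automatic bankruptcy stay from January 15, 2019 to September 18, 2019 tolled the period for 246 days, extending the deadline to November 17, 2020.
None of the other events listed affects the running of the period under the stated rules.

November 17, 2020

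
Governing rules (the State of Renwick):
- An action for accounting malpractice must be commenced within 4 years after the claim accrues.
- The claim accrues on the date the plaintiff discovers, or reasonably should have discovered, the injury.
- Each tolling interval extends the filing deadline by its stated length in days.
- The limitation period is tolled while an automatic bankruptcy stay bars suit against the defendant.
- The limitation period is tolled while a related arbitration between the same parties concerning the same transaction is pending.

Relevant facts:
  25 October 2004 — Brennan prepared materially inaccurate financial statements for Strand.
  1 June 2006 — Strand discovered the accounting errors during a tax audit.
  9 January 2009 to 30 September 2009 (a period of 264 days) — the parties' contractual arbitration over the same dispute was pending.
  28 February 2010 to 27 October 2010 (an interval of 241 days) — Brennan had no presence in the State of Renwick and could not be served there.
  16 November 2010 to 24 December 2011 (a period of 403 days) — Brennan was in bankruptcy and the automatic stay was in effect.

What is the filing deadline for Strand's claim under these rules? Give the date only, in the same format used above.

Accrual is tied to discovery, so the period began on 1 June 2006 rather than on 25 October 2004 when the act occurred.
4 years from 1 June 2006 is 1 June 2010.
The pending related arbitration from 9 January 2009 to 30 September 2009 tolled the period for 264 days, extending the deadline to 20 February 2011.
Because the automatic bankruptcy stay ran from 16 November 2010 to 24 December 2011, the deadline is extended by 403 days to 29 March 2012.
No stated provision tolls the period for the defendant's absence, so the interval from 28 February 2010 to 27 October 2010 has no effect on the deadline.

29 March 2012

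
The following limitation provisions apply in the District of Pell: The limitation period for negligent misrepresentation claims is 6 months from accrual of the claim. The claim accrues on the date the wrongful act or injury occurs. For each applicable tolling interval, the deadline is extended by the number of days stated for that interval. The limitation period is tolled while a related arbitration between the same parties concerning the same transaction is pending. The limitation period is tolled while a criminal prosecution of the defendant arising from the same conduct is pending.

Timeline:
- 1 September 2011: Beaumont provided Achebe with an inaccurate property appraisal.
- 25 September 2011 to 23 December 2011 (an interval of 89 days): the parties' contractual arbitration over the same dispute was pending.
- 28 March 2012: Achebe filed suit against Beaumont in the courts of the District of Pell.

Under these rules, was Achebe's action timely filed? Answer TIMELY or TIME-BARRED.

The claim accrued on 1 September 2011, the date of the act.
The untolled deadline — 6 months after 1 September 2011 — is 1 March 2012.
Because the pending related arbitration ran from 25 September 2011 to 23 December 2011, the deadline is extended by 89 days to 29 May 2012.
The 28 March 2012 filing precedes the 29 May 2012 deadline; the claim is timely.

TIMELY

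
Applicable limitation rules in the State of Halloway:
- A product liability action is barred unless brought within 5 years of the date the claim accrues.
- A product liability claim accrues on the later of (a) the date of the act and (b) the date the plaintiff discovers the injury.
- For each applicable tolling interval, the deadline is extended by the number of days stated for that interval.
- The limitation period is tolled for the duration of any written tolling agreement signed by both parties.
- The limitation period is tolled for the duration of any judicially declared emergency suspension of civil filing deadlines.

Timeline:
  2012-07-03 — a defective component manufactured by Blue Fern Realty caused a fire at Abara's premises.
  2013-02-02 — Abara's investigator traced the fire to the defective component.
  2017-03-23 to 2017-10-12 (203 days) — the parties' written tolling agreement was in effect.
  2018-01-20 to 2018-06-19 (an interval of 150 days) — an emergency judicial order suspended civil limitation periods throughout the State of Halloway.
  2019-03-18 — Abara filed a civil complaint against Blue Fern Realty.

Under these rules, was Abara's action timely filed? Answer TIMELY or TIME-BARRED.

Because discovery on 2013-02-02 post-dates the 2012-07-03 act, accrual under the later-of rule falls on 2013-02-02.
5 years from 2013-02-02 is 2018-02-02.
The written tolling agreement from 2017-03-23 to 2017-10-12 tolled the period for 203 days, extending the deadline to 2018-08-24.
Because the emergency suspension of filing deadlines ran from 2018-01-20 to 2018-06-19, the deadline is extended by 150 days to 2019-01-21.
Filing on 2019-03-18 missed the 2019-01-21 deadline — the action is time-barred.

TIME-BARRED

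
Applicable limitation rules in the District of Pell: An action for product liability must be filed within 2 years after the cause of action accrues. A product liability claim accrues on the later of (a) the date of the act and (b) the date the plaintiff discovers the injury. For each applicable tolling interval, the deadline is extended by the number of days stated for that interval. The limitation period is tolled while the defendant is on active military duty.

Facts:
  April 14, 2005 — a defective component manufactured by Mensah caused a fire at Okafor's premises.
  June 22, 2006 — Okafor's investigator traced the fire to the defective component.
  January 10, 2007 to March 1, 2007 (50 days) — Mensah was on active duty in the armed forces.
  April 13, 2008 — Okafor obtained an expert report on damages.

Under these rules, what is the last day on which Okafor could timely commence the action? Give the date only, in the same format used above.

Taking the later of the act (April 14, 2005) and discovery (June 22, 2006), the claim accrued on June 22, 2006.
2 years from June 22, 2006 is June 22, 2008.
The defendant's active military service from January 10, 2007 to March 1, 2007 tolled the period for 50 days, extending the deadline to August 11, 2008.
Nothing else in the chronology tolls or restarts the period.

August 11, 2008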